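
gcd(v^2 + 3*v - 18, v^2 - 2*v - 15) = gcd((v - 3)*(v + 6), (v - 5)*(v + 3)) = 1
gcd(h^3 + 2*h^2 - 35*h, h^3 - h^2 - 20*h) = h^2 - 5*h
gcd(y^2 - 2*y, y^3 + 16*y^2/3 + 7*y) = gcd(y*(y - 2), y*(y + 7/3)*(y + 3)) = y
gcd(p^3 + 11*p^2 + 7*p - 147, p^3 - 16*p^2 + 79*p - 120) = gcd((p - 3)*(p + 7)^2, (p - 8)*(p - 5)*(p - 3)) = p - 3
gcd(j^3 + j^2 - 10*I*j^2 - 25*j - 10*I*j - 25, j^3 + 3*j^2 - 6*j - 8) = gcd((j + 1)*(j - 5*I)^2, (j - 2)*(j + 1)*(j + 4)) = j + 1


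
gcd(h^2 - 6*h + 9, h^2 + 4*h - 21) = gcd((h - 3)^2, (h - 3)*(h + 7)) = h - 3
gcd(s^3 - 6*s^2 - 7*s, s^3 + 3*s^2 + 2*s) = s^2 + s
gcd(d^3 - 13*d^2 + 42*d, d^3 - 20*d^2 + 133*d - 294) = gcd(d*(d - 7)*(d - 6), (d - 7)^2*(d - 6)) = d^2 - 13*d + 42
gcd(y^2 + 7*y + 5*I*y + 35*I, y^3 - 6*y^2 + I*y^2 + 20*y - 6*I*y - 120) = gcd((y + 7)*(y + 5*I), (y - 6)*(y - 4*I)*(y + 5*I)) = y + 5*I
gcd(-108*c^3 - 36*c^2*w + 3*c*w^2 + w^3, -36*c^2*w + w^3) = -36*c^2 + w^2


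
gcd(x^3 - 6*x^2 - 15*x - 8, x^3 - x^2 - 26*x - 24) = x + 1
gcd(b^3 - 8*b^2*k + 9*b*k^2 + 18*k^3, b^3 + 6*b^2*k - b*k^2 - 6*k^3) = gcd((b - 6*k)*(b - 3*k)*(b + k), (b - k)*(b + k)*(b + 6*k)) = b + k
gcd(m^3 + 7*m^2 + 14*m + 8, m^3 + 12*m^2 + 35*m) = 1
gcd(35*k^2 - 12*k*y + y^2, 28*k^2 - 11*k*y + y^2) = -7*k + y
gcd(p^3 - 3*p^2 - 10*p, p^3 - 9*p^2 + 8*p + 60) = p^2 - 3*p - 10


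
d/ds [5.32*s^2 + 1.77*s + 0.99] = 10.64*s + 1.77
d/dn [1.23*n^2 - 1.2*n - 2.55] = 2.46*n - 1.2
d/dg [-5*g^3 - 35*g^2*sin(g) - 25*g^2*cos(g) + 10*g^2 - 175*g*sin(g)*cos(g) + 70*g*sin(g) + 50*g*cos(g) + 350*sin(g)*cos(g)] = 25*g^2*sin(g) - 35*g^2*cos(g) - 15*g^2 - 120*g*sin(g) + 20*g*cos(g) - 175*g*cos(2*g) + 20*g + 70*sin(g) - 175*sin(2*g)/2 + 50*cos(g) + 350*cos(2*g)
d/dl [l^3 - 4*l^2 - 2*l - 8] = 3*l^2 - 8*l - 2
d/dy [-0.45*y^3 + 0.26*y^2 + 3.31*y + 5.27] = -1.35*y^2 + 0.52*y + 3.31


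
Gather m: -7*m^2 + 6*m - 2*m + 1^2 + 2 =-7*m^2 + 4*m + 3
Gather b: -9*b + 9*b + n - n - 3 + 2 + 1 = 0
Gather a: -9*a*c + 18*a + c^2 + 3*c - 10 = a*(18 - 9*c) + c^2 + 3*c - 10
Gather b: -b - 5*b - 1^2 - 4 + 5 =-6*b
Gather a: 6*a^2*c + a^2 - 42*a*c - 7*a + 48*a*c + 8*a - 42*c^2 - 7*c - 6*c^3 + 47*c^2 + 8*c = a^2*(6*c + 1) + a*(6*c + 1) - 6*c^3 + 5*c^2 + c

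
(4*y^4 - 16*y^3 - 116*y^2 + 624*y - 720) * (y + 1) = 4*y^5 - 12*y^4 - 132*y^3 + 508*y^2 - 96*y - 720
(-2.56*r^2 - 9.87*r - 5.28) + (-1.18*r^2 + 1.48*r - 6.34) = -3.74*r^2 - 8.39*r - 11.62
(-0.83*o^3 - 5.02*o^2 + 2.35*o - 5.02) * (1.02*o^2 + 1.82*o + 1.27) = -0.8466*o^5 - 6.631*o^4 - 7.7935*o^3 - 7.2188*o^2 - 6.1519*o - 6.3754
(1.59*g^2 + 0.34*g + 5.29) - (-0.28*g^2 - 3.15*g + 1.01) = 1.87*g^2 + 3.49*g + 4.28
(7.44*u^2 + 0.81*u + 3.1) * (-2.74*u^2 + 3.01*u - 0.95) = -20.3856*u^4 + 20.175*u^3 - 13.1239*u^2 + 8.5615*u - 2.945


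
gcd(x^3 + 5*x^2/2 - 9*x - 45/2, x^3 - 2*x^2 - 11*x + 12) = x + 3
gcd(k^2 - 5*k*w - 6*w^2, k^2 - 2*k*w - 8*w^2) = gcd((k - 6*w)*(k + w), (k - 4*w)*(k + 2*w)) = 1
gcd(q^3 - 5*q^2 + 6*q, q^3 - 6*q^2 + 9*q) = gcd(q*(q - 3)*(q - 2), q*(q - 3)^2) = q^2 - 3*q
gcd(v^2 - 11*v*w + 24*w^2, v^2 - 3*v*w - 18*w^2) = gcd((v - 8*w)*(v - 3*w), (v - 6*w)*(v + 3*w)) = 1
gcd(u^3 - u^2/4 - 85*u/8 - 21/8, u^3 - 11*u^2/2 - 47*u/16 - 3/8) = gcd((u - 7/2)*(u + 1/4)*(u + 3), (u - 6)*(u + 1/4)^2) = u + 1/4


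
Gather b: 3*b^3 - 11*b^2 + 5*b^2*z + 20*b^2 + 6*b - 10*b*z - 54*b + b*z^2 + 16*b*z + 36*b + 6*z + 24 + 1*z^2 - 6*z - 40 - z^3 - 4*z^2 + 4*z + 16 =3*b^3 + b^2*(5*z + 9) + b*(z^2 + 6*z - 12) - z^3 - 3*z^2 + 4*z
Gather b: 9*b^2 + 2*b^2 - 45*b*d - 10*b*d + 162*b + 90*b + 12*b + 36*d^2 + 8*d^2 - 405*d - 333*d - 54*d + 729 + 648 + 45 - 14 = 11*b^2 + b*(264 - 55*d) + 44*d^2 - 792*d + 1408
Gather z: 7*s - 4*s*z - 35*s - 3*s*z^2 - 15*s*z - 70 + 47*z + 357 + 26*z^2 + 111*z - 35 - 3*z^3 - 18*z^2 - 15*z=-28*s - 3*z^3 + z^2*(8 - 3*s) + z*(143 - 19*s) + 252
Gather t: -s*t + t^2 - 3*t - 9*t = t^2 + t*(-s - 12)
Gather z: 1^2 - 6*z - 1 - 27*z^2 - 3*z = -27*z^2 - 9*z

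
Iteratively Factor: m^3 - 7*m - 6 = (m + 2)*(m^2 - 2*m - 3) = (m - 3)*(m + 2)*(m + 1)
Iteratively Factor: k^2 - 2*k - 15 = (k - 5)*(k + 3)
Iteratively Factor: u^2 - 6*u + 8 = (u - 2)*(u - 4)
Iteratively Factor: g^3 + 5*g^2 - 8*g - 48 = (g - 3)*(g^2 + 8*g + 16) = (g - 3)*(g + 4)*(g + 4)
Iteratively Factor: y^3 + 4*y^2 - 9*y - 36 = (y - 3)*(y^2 + 7*y + 12) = (y - 3)*(y + 4)*(y + 3)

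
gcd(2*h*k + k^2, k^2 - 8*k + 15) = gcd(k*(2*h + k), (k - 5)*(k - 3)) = 1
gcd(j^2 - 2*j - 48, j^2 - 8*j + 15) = 1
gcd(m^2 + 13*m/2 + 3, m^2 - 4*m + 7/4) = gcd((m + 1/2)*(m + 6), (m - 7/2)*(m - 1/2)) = 1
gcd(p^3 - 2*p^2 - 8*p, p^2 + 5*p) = p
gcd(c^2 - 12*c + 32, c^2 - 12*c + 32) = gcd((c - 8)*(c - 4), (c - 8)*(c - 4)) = c^2 - 12*c + 32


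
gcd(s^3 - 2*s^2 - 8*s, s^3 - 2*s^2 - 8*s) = s^3 - 2*s^2 - 8*s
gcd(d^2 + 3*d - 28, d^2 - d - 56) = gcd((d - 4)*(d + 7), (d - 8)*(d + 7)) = d + 7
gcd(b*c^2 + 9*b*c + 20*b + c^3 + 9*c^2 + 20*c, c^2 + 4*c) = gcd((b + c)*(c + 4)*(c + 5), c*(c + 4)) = c + 4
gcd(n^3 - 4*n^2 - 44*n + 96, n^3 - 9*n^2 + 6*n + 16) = n^2 - 10*n + 16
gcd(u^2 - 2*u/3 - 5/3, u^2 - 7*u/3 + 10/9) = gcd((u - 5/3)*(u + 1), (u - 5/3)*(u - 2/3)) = u - 5/3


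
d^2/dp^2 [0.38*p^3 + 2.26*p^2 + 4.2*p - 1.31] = 2.28*p + 4.52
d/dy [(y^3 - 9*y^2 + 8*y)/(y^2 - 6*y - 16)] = (y^2 + 4*y - 2)/(y^2 + 4*y + 4)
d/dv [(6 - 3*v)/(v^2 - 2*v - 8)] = 3*(-v^2 + 2*v + 2*(v - 2)*(v - 1) + 8)/(-v^2 + 2*v + 8)^2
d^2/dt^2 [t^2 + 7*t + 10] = 2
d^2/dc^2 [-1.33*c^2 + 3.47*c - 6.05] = -2.66000000000000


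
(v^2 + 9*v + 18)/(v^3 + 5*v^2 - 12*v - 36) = (v + 3)/(v^2 - v - 6)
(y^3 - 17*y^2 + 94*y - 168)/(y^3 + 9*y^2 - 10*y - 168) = (y^2 - 13*y + 42)/(y^2 + 13*y + 42)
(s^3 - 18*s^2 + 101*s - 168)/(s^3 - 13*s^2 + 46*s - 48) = (s - 7)/(s - 2)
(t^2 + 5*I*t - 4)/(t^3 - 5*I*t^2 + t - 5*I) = (t + 4*I)/(t^2 - 6*I*t - 5)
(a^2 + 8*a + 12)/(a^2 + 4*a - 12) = (a + 2)/(a - 2)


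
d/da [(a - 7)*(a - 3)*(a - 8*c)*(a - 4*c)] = 4*a^3 - 36*a^2*c - 30*a^2 + 64*a*c^2 + 240*a*c + 42*a - 320*c^2 - 252*c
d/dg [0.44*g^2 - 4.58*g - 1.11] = 0.88*g - 4.58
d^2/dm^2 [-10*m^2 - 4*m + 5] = -20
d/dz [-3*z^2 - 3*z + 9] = -6*z - 3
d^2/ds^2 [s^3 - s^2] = 6*s - 2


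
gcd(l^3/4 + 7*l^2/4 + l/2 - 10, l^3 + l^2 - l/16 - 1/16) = 1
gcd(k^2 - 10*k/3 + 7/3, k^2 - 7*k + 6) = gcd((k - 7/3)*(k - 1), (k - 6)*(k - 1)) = k - 1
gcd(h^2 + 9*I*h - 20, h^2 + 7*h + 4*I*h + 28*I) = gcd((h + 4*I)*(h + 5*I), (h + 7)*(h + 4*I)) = h + 4*I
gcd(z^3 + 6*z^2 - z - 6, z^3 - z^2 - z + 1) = z^2 - 1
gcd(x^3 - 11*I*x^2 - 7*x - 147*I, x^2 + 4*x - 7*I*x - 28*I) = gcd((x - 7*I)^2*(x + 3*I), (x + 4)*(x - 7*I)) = x - 7*I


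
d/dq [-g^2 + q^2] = 2*q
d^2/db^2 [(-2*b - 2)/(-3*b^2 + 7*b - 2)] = 4*((4 - 9*b)*(3*b^2 - 7*b + 2) + (b + 1)*(6*b - 7)^2)/(3*b^2 - 7*b + 2)^3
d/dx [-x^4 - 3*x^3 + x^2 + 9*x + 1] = -4*x^3 - 9*x^2 + 2*x + 9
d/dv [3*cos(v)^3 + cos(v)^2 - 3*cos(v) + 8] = (-9*cos(v)^2 - 2*cos(v) + 3)*sin(v)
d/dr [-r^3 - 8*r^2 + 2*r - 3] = -3*r^2 - 16*r + 2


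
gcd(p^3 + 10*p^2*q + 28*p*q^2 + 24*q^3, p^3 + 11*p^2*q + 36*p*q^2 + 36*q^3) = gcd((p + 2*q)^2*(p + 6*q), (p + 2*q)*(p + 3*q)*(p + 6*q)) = p^2 + 8*p*q + 12*q^2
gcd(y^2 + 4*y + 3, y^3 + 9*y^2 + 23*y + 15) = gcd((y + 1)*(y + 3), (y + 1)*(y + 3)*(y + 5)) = y^2 + 4*y + 3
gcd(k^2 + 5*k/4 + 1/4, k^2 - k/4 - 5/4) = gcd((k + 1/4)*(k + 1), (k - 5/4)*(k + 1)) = k + 1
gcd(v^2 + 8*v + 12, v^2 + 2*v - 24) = v + 6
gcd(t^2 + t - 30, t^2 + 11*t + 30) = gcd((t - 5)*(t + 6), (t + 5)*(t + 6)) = t + 6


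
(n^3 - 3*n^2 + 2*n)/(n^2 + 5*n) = (n^2 - 3*n + 2)/(n + 5)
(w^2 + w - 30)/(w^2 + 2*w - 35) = (w + 6)/(w + 7)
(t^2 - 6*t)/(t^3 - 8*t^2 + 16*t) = (t - 6)/(t^2 - 8*t + 16)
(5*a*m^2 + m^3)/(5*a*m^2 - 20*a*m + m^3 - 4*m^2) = m/(m - 4)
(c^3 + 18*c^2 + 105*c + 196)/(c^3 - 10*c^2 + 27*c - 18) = (c^3 + 18*c^2 + 105*c + 196)/(c^3 - 10*c^2 + 27*c - 18)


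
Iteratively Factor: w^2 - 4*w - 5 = (w + 1)*(w - 5)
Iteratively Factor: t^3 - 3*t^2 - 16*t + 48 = (t + 4)*(t^2 - 7*t + 12) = (t - 4)*(t + 4)*(t - 3)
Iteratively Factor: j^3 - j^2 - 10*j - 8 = (j + 2)*(j^2 - 3*j - 4) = (j - 4)*(j + 2)*(j + 1)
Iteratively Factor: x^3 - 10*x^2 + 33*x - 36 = (x - 3)*(x^2 - 7*x + 12) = (x - 4)*(x - 3)*(x - 3)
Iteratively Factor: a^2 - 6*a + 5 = (a - 1)*(a - 5)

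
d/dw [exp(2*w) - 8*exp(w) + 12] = 2*(exp(w) - 4)*exp(w)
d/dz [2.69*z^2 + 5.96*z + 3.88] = 5.38*z + 5.96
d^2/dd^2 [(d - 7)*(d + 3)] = 2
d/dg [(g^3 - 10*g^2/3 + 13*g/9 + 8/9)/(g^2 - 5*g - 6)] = (9*g^4 - 90*g^3 - 25*g^2 + 344*g - 38)/(9*(g^4 - 10*g^3 + 13*g^2 + 60*g + 36))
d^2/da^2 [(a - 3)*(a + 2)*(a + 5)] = 6*a + 8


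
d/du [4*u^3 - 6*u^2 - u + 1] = 12*u^2 - 12*u - 1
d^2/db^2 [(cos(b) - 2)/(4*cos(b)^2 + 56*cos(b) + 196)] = (-303*cos(b)/4 + 18*cos(2*b) - cos(3*b)/4 - 22)/(4*(cos(b) + 7)^4)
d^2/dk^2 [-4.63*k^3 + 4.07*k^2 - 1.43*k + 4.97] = 8.14 - 27.78*k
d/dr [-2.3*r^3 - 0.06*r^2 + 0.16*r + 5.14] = -6.9*r^2 - 0.12*r + 0.16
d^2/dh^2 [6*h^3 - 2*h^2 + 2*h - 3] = 36*h - 4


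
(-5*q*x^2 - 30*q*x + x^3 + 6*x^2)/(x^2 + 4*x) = (-5*q*x - 30*q + x^2 + 6*x)/(x + 4)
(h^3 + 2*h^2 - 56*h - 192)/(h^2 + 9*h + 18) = (h^2 - 4*h - 32)/(h + 3)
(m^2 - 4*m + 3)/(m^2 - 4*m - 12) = (-m^2 + 4*m - 3)/(-m^2 + 4*m + 12)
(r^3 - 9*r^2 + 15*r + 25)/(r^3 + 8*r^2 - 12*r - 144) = (r^3 - 9*r^2 + 15*r + 25)/(r^3 + 8*r^2 - 12*r - 144)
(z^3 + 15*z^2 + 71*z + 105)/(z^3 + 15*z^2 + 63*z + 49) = (z^2 + 8*z + 15)/(z^2 + 8*z + 7)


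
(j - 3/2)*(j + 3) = j^2 + 3*j/2 - 9/2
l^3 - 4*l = l*(l - 2)*(l + 2)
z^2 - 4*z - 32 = (z - 8)*(z + 4)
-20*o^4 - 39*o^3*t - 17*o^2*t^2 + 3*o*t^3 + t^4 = (-4*o + t)*(o + t)^2*(5*o + t)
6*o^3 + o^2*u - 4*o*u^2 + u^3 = (-3*o + u)*(-2*o + u)*(o + u)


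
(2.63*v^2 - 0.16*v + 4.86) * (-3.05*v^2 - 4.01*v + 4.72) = -8.0215*v^4 - 10.0583*v^3 - 1.7678*v^2 - 20.2438*v + 22.9392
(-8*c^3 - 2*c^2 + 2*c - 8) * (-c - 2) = 8*c^4 + 18*c^3 + 2*c^2 + 4*c + 16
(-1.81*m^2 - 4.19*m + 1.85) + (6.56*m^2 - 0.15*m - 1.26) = 4.75*m^2 - 4.34*m + 0.59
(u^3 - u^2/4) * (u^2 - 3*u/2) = u^5 - 7*u^4/4 + 3*u^3/8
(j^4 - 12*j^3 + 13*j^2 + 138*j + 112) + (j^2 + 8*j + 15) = j^4 - 12*j^3 + 14*j^2 + 146*j + 127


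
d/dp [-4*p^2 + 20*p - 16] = 20 - 8*p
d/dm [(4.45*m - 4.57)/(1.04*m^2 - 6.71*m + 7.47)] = (-4.628*m^2 + 9.5056*m + 2.5768)/(1.0816*m^4 - 13.9568*m^3 + 60.5617*m^2 - 100.2474*m + 55.8009)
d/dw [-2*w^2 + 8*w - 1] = 8 - 4*w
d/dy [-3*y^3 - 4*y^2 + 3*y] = -9*y^2 - 8*y + 3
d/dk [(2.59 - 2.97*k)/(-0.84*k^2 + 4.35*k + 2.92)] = (-2.4948*k^2 + 4.3512*k - 19.9389)/(0.7056*k^4 - 7.308*k^3 + 14.0169*k^2 + 25.404*k + 8.5264)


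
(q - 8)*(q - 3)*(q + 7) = q^3 - 4*q^2 - 53*q + 168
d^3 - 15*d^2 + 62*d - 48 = (d - 8)*(d - 6)*(d - 1)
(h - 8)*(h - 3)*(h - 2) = h^3 - 13*h^2 + 46*h - 48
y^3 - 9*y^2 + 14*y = y*(y - 7)*(y - 2)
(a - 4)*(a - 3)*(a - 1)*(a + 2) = a^4 - 6*a^3 + 3*a^2 + 26*a - 24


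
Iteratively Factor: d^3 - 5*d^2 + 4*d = (d - 4)*(d^2 - d) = (d - 4)*(d - 1)*(d)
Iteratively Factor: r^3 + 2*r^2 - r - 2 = (r - 1)*(r^2 + 3*r + 2) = (r - 1)*(r + 1)*(r + 2)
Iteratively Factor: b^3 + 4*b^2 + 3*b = (b + 1)*(b^2 + 3*b) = b*(b + 1)*(b + 3)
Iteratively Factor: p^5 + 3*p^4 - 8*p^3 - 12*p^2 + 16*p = (p - 1)*(p^4 + 4*p^3 - 4*p^2 - 16*p) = (p - 1)*(p + 4)*(p^3 - 4*p) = (p - 1)*(p + 2)*(p + 4)*(p^2 - 2*p) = p*(p - 1)*(p + 2)*(p + 4)*(p - 2)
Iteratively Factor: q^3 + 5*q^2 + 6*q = (q)*(q^2 + 5*q + 6) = q*(q + 2)*(q + 3)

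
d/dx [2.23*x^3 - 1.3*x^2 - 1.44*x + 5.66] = 6.69*x^2 - 2.6*x - 1.44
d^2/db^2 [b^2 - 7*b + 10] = 2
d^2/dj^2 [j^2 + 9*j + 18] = 2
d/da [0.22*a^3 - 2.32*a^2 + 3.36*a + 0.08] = 0.66*a^2 - 4.64*a + 3.36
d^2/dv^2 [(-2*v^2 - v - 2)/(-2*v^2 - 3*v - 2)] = 8*(-2*v^3 + 6*v + 3)/(8*v^6 + 36*v^5 + 78*v^4 + 99*v^3 + 78*v^2 + 36*v + 8)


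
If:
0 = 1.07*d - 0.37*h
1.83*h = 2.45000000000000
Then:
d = 0.46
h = 1.34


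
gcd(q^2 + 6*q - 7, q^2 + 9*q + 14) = q + 7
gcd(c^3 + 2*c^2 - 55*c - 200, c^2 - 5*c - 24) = c - 8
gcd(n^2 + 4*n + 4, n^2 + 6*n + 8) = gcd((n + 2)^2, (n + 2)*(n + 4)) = n + 2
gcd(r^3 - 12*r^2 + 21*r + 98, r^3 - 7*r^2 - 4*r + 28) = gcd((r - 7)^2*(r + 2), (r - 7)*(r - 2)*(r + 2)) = r^2 - 5*r - 14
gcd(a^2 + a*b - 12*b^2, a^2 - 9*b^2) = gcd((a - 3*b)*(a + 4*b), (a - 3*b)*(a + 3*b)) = a - 3*b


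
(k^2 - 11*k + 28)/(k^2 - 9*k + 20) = (k - 7)/(k - 5)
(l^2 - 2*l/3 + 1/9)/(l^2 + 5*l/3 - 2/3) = (l - 1/3)/(l + 2)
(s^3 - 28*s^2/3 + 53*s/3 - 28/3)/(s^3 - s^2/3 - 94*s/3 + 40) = (s^2 - 8*s + 7)/(s^2 + s - 30)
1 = 1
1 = 1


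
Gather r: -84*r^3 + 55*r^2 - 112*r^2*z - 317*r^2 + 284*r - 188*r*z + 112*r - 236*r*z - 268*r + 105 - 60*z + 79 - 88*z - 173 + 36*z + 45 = -84*r^3 + r^2*(-112*z - 262) + r*(128 - 424*z) - 112*z + 56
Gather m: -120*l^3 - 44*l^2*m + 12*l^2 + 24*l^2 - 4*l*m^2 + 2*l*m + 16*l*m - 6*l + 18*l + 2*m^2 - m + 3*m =-120*l^3 + 36*l^2 + 12*l + m^2*(2 - 4*l) + m*(-44*l^2 + 18*l + 2)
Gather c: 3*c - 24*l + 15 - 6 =3*c - 24*l + 9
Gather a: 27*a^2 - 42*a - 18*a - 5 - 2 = 27*a^2 - 60*a - 7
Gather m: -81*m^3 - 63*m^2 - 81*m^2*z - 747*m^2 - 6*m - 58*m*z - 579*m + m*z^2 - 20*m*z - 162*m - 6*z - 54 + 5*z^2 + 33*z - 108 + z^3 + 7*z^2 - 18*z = -81*m^3 + m^2*(-81*z - 810) + m*(z^2 - 78*z - 747) + z^3 + 12*z^2 + 9*z - 162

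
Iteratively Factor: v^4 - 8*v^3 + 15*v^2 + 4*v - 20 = (v - 2)*(v^3 - 6*v^2 + 3*v + 10) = (v - 2)^2*(v^2 - 4*v - 5) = (v - 5)*(v - 2)^2*(v + 1)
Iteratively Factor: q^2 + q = (q + 1)*(q)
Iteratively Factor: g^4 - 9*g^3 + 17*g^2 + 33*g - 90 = (g - 5)*(g^3 - 4*g^2 - 3*g + 18) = (g - 5)*(g + 2)*(g^2 - 6*g + 9) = (g - 5)*(g - 3)*(g + 2)*(g - 3)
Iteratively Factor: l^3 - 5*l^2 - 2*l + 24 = (l + 2)*(l^2 - 7*l + 12) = (l - 3)*(l + 2)*(l - 4)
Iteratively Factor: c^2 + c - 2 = (c - 1)*(c + 2)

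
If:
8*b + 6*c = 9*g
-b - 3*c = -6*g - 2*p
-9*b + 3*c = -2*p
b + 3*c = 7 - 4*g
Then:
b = 21/127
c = 140/127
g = 112/127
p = -231/254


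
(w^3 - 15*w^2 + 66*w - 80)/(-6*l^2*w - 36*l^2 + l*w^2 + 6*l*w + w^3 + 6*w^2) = (w^3 - 15*w^2 + 66*w - 80)/(-6*l^2*w - 36*l^2 + l*w^2 + 6*l*w + w^3 + 6*w^2)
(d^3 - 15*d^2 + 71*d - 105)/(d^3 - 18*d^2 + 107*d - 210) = (d - 3)/(d - 6)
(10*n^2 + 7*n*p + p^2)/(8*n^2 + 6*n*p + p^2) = (5*n + p)/(4*n + p)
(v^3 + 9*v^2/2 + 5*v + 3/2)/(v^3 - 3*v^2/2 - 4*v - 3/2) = (v + 3)/(v - 3)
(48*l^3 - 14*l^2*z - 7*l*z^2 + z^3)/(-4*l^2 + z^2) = (-24*l^2 - 5*l*z + z^2)/(2*l + z)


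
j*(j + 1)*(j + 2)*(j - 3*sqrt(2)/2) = j^4 - 3*sqrt(2)*j^3/2 + 3*j^3 - 9*sqrt(2)*j^2/2 + 2*j^2 - 3*sqrt(2)*j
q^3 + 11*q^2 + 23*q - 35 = (q - 1)*(q + 5)*(q + 7)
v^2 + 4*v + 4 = (v + 2)^2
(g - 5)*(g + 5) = g^2 - 25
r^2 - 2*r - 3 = (r - 3)*(r + 1)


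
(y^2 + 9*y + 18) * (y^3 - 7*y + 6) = y^5 + 9*y^4 + 11*y^3 - 57*y^2 - 72*y + 108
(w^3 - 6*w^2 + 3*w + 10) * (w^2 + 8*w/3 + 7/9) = w^5 - 10*w^4/3 - 110*w^3/9 + 40*w^2/3 + 29*w + 70/9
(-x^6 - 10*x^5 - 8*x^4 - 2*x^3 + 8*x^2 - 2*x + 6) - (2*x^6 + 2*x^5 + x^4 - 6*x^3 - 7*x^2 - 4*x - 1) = -3*x^6 - 12*x^5 - 9*x^4 + 4*x^3 + 15*x^2 + 2*x + 7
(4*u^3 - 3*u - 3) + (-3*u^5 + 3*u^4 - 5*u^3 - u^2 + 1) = -3*u^5 + 3*u^4 - u^3 - u^2 - 3*u - 2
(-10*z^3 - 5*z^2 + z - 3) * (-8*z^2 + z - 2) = 80*z^5 + 30*z^4 + 7*z^3 + 35*z^2 - 5*z + 6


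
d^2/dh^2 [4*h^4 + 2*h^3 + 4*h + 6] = 12*h*(4*h + 1)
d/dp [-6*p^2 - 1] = -12*p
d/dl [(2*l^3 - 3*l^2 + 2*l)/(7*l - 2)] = (28*l^3 - 33*l^2 + 12*l - 4)/(49*l^2 - 28*l + 4)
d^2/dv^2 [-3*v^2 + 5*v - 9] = -6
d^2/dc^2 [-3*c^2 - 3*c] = -6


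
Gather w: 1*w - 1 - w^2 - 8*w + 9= -w^2 - 7*w + 8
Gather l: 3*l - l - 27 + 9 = 2*l - 18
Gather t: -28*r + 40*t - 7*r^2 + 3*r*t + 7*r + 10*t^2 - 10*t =-7*r^2 - 21*r + 10*t^2 + t*(3*r + 30)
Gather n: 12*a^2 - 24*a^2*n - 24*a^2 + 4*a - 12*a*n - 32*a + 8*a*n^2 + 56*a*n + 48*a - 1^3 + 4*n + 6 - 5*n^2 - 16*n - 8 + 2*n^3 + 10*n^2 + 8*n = -12*a^2 + 20*a + 2*n^3 + n^2*(8*a + 5) + n*(-24*a^2 + 44*a - 4) - 3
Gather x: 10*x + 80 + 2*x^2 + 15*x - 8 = 2*x^2 + 25*x + 72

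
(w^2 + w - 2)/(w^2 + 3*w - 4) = (w + 2)/(w + 4)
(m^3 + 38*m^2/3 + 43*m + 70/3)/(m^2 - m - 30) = (3*m^2 + 23*m + 14)/(3*(m - 6))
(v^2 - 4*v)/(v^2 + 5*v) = (v - 4)/(v + 5)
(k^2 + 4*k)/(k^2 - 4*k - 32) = k/(k - 8)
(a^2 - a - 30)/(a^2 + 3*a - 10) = (a - 6)/(a - 2)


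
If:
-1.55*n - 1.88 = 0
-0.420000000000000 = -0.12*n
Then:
No Solution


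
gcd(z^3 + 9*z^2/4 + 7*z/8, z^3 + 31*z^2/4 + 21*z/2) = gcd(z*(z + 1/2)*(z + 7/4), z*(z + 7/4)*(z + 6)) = z^2 + 7*z/4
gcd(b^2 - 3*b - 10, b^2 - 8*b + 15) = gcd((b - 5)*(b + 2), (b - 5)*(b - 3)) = b - 5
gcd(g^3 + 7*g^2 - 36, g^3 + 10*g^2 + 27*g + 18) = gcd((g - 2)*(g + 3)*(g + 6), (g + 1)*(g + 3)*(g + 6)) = g^2 + 9*g + 18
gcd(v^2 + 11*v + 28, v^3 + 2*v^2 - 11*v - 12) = v + 4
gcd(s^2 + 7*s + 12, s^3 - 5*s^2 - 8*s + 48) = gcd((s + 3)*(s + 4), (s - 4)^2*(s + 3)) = s + 3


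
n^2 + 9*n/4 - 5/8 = (n - 1/4)*(n + 5/2)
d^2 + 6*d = d*(d + 6)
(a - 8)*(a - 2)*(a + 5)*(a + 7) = a^4 + 2*a^3 - 69*a^2 - 158*a + 560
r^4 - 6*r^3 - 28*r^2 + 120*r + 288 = (r - 6)^2*(r + 2)*(r + 4)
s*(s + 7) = s^2 + 7*s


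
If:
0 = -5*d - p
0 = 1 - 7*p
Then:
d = -1/35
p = 1/7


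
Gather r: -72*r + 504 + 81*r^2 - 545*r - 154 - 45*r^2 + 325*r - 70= 36*r^2 - 292*r + 280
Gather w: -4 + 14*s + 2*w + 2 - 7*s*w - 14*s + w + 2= w*(3 - 7*s)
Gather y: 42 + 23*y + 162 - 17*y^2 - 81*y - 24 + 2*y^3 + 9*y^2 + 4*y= 2*y^3 - 8*y^2 - 54*y + 180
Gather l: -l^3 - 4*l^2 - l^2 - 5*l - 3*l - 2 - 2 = -l^3 - 5*l^2 - 8*l - 4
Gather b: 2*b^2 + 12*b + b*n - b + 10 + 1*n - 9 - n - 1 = 2*b^2 + b*(n + 11)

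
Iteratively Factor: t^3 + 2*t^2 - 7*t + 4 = (t - 1)*(t^2 + 3*t - 4) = (t - 1)^2*(t + 4)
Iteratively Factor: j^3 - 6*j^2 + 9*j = (j - 3)*(j^2 - 3*j) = j*(j - 3)*(j - 3)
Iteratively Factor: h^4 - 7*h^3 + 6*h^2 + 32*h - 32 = (h - 1)*(h^3 - 6*h^2 + 32) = (h - 1)*(h + 2)*(h^2 - 8*h + 16) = (h - 4)*(h - 1)*(h + 2)*(h - 4)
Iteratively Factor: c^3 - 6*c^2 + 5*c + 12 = (c - 4)*(c^2 - 2*c - 3) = (c - 4)*(c + 1)*(c - 3)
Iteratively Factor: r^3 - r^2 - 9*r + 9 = (r - 1)*(r^2 - 9) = (r - 1)*(r + 3)*(r - 3)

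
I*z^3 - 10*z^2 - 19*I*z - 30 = (z + 5*I)*(z + 6*I)*(I*z + 1)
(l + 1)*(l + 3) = l^2 + 4*l + 3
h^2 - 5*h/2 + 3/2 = (h - 3/2)*(h - 1)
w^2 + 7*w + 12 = (w + 3)*(w + 4)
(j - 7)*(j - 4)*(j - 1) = j^3 - 12*j^2 + 39*j - 28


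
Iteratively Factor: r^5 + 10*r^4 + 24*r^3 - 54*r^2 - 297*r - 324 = (r - 3)*(r^4 + 13*r^3 + 63*r^2 + 135*r + 108) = (r - 3)*(r + 4)*(r^3 + 9*r^2 + 27*r + 27) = (r - 3)*(r + 3)*(r + 4)*(r^2 + 6*r + 9) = (r - 3)*(r + 3)^2*(r + 4)*(r + 3)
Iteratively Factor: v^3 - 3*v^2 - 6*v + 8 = (v - 1)*(v^2 - 2*v - 8) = (v - 1)*(v + 2)*(v - 4)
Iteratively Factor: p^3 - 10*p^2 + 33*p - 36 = (p - 3)*(p^2 - 7*p + 12) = (p - 3)^2*(p - 4)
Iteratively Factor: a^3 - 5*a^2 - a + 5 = (a - 5)*(a^2 - 1) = (a - 5)*(a + 1)*(a - 1)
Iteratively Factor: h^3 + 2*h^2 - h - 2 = (h + 1)*(h^2 + h - 2) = (h - 1)*(h + 1)*(h + 2)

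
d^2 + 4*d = d*(d + 4)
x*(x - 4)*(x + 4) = x^3 - 16*x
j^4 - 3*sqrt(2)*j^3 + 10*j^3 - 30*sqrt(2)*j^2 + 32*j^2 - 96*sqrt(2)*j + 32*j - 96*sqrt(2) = (j + 2)*(j + 4)^2*(j - 3*sqrt(2))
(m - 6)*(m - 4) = m^2 - 10*m + 24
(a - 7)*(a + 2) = a^2 - 5*a - 14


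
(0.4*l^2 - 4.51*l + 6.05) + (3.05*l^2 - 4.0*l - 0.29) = 3.45*l^2 - 8.51*l + 5.76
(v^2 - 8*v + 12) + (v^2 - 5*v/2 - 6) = 2*v^2 - 21*v/2 + 6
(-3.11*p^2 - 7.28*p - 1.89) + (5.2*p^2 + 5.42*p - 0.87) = 2.09*p^2 - 1.86*p - 2.76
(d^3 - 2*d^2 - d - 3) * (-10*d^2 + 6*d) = -10*d^5 + 26*d^4 - 2*d^3 + 24*d^2 - 18*d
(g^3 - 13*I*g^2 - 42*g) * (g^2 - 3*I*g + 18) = g^5 - 16*I*g^4 - 63*g^3 - 108*I*g^2 - 756*g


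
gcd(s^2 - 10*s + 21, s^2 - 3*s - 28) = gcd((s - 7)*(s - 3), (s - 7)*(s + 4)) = s - 7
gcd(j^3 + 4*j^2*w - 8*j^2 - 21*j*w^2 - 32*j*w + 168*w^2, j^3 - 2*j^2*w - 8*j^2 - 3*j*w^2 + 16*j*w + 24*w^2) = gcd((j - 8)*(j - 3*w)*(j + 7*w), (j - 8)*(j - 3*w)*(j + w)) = -j^2 + 3*j*w + 8*j - 24*w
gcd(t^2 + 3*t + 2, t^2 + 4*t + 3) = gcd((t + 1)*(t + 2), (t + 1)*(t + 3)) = t + 1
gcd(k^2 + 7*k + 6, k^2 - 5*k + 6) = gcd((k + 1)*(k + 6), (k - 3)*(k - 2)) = 1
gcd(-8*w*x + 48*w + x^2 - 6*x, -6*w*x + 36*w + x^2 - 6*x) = x - 6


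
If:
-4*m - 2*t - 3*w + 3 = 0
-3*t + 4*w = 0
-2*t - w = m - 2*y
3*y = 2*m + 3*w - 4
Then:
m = 181/77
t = -116/77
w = -87/77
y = -69/77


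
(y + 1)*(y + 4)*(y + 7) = y^3 + 12*y^2 + 39*y + 28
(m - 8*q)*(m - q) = m^2 - 9*m*q + 8*q^2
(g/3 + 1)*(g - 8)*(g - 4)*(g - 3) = g^4/3 - 4*g^3 + 23*g^2/3 + 36*g - 96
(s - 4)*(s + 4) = s^2 - 16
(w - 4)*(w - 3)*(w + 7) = w^3 - 37*w + 84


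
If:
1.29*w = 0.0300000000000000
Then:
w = 0.02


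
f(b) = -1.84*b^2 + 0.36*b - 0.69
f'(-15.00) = 55.56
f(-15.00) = -420.09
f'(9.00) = -32.76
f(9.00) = -146.49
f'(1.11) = -3.72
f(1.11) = -2.56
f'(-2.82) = 10.74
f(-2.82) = -16.34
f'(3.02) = -10.75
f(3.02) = -16.38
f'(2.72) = -9.65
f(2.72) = -13.32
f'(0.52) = -1.55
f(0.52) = -1.00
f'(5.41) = -19.55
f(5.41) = -52.60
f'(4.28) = -15.39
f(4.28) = -32.86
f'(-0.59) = 2.53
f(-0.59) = -1.54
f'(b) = 0.36 - 3.68*b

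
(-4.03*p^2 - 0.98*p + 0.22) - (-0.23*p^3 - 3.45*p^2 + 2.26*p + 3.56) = 0.23*p^3 - 0.58*p^2 - 3.24*p - 3.34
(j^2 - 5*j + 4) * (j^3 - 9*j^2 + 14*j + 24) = j^5 - 14*j^4 + 63*j^3 - 82*j^2 - 64*j + 96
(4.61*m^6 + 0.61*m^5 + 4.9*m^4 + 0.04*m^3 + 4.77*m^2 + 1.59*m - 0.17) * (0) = 0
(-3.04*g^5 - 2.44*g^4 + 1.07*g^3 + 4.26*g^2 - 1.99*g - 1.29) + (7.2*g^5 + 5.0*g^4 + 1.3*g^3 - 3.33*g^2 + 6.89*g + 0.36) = 4.16*g^5 + 2.56*g^4 + 2.37*g^3 + 0.93*g^2 + 4.9*g - 0.93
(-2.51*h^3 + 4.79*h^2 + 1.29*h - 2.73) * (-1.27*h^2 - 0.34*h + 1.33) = 3.1877*h^5 - 5.2299*h^4 - 6.6052*h^3 + 9.3992*h^2 + 2.6439*h - 3.6309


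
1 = 1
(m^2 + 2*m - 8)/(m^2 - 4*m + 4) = (m + 4)/(m - 2)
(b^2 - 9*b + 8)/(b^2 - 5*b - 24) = (b - 1)/(b + 3)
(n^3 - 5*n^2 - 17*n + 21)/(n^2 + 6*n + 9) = (n^2 - 8*n + 7)/(n + 3)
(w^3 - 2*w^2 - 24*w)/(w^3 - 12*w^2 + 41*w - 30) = w*(w + 4)/(w^2 - 6*w + 5)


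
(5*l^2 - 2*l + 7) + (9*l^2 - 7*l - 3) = 14*l^2 - 9*l + 4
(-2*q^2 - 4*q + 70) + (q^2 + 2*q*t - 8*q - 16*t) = -q^2 + 2*q*t - 12*q - 16*t + 70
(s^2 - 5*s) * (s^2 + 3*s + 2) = s^4 - 2*s^3 - 13*s^2 - 10*s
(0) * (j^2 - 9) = 0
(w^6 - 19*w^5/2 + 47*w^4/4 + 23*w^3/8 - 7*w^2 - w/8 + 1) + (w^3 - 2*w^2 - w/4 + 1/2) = w^6 - 19*w^5/2 + 47*w^4/4 + 31*w^3/8 - 9*w^2 - 3*w/8 + 3/2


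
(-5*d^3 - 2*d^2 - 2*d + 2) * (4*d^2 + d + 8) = -20*d^5 - 13*d^4 - 50*d^3 - 10*d^2 - 14*d + 16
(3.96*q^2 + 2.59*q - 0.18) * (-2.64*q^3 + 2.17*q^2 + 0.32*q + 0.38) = -10.4544*q^5 + 1.7556*q^4 + 7.3627*q^3 + 1.943*q^2 + 0.9266*q - 0.0684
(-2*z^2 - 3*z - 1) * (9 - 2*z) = 4*z^3 - 12*z^2 - 25*z - 9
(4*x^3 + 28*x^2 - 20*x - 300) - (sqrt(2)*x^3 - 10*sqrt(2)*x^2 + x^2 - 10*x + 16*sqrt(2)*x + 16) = -sqrt(2)*x^3 + 4*x^3 + 10*sqrt(2)*x^2 + 27*x^2 - 16*sqrt(2)*x - 10*x - 316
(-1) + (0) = -1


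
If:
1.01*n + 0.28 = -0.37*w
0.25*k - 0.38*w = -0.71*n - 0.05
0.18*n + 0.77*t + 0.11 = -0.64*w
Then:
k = 2.56039603960396*w + 0.587326732673267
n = -0.366336633663366*w - 0.277227722772277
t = -0.745531696026746*w - 0.0780506622090781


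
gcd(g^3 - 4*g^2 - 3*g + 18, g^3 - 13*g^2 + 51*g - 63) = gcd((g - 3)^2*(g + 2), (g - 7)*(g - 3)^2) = g^2 - 6*g + 9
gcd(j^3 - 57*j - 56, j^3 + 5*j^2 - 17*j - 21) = j^2 + 8*j + 7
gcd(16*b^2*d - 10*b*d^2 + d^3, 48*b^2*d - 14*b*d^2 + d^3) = 8*b*d - d^2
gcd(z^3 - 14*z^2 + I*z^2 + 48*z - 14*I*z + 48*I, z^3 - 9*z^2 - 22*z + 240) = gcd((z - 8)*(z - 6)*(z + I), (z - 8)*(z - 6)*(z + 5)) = z^2 - 14*z + 48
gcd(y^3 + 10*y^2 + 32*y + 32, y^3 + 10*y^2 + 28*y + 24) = y + 2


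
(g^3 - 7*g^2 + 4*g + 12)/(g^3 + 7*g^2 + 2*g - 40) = (g^2 - 5*g - 6)/(g^2 + 9*g + 20)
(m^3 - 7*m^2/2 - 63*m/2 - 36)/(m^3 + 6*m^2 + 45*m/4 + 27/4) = 2*(m - 8)/(2*m + 3)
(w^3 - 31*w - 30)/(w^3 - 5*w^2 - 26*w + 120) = (w + 1)/(w - 4)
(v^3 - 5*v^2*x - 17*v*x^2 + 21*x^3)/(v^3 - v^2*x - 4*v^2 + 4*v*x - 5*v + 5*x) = (v^2 - 4*v*x - 21*x^2)/(v^2 - 4*v - 5)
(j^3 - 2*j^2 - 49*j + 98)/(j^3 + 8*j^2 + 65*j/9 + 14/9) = 9*(j^2 - 9*j + 14)/(9*j^2 + 9*j + 2)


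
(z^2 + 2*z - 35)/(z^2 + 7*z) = (z - 5)/z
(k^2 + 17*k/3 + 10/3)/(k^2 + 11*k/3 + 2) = (k + 5)/(k + 3)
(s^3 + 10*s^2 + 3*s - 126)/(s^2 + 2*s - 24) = (s^2 + 4*s - 21)/(s - 4)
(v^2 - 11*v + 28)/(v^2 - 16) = (v - 7)/(v + 4)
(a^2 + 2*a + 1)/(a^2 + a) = (a + 1)/a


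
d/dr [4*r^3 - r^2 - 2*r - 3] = 12*r^2 - 2*r - 2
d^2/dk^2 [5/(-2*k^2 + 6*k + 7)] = 20*(-2*k^2 + 6*k + 2*(2*k - 3)^2 + 7)/(-2*k^2 + 6*k + 7)^3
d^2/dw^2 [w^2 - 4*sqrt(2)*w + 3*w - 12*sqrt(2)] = 2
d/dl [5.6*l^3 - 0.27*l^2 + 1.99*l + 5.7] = 16.8*l^2 - 0.54*l + 1.99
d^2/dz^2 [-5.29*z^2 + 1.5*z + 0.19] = -10.5800000000000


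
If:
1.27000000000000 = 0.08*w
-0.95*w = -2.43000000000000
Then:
No Solution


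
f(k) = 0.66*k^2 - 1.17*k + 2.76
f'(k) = 1.32*k - 1.17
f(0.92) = 2.24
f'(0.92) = 0.04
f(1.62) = 2.60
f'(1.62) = 0.97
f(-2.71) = 10.78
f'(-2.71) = -4.75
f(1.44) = 2.44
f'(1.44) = 0.73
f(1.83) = 2.83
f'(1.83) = 1.25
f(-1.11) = 4.87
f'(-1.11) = -2.64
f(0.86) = 2.24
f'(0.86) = -0.03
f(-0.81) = 4.14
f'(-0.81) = -2.24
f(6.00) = 19.50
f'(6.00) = 6.75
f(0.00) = 2.76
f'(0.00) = -1.17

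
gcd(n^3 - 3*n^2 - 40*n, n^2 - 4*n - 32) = n - 8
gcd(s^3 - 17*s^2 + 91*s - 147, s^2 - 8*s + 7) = s - 7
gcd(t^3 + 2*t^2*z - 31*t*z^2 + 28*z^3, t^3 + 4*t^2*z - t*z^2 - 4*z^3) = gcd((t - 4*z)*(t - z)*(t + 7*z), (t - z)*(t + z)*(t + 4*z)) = -t + z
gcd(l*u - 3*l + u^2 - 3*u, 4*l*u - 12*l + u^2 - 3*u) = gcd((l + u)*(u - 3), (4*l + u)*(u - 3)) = u - 3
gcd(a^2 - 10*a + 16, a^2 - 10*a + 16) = a^2 - 10*a + 16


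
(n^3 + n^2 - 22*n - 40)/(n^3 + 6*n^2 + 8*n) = (n - 5)/n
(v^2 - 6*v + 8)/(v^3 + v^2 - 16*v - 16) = (v - 2)/(v^2 + 5*v + 4)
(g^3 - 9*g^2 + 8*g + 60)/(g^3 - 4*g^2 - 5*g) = (g^2 - 4*g - 12)/(g*(g + 1))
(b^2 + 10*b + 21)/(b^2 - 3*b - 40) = (b^2 + 10*b + 21)/(b^2 - 3*b - 40)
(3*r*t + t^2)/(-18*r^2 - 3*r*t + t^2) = -t/(6*r - t)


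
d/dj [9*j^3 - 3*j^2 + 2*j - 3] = 27*j^2 - 6*j + 2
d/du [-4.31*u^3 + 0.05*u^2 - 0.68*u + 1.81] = -12.93*u^2 + 0.1*u - 0.68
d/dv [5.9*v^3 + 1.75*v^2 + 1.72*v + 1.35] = 17.7*v^2 + 3.5*v + 1.72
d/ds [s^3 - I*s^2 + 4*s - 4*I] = 3*s^2 - 2*I*s + 4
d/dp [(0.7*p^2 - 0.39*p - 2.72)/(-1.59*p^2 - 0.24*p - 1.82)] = (-0.7881*p^2 - 11.1976*p + 0.0570000000000001)/(2.5281*p^4 + 0.7632*p^3 + 5.8452*p^2 + 0.8736*p + 3.3124)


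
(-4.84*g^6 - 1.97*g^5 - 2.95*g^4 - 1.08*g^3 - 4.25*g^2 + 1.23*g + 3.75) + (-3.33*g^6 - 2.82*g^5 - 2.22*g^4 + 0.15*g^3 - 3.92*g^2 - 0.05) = -8.17*g^6 - 4.79*g^5 - 5.17*g^4 - 0.93*g^3 - 8.17*g^2 + 1.23*g + 3.7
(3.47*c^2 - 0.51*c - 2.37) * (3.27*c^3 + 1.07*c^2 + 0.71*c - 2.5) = 11.3469*c^5 + 2.0452*c^4 - 5.8319*c^3 - 11.573*c^2 - 0.4077*c + 5.925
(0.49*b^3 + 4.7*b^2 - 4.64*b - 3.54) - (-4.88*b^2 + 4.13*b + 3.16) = 0.49*b^3 + 9.58*b^2 - 8.77*b - 6.7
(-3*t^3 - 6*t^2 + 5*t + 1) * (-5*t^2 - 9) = 15*t^5 + 30*t^4 + 2*t^3 + 49*t^2 - 45*t - 9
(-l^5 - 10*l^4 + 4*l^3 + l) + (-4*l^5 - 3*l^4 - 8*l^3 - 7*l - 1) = -5*l^5 - 13*l^4 - 4*l^3 - 6*l - 1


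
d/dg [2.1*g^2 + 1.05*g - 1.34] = 4.2*g + 1.05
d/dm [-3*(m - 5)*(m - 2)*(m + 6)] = -9*m^2 + 6*m + 96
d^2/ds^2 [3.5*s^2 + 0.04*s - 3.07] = 7.00000000000000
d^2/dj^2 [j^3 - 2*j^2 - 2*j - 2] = 6*j - 4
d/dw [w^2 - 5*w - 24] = 2*w - 5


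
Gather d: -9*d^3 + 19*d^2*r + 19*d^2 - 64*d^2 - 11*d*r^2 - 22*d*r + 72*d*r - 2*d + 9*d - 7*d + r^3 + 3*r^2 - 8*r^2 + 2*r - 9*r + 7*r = -9*d^3 + d^2*(19*r - 45) + d*(-11*r^2 + 50*r) + r^3 - 5*r^2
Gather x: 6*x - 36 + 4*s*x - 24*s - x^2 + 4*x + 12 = -24*s - x^2 + x*(4*s + 10) - 24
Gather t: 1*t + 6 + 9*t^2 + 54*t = 9*t^2 + 55*t + 6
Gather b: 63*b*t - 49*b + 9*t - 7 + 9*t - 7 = b*(63*t - 49) + 18*t - 14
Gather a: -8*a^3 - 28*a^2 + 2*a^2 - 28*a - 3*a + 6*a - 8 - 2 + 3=-8*a^3 - 26*a^2 - 25*a - 7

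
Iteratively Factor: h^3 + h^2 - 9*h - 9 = (h + 3)*(h^2 - 2*h - 3) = (h - 3)*(h + 3)*(h + 1)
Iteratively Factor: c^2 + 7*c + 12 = (c + 3)*(c + 4)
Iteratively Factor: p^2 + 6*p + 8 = (p + 4)*(p + 2)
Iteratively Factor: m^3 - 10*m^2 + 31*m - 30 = (m - 5)*(m^2 - 5*m + 6) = (m - 5)*(m - 2)*(m - 3)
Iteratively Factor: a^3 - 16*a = (a + 4)*(a^2 - 4*a) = a*(a + 4)*(a - 4)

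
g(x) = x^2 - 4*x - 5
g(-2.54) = 11.61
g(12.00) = 91.00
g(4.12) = -4.51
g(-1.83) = 5.67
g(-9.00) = 112.00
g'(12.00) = 20.00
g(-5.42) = 46.06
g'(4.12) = 4.24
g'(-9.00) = -22.00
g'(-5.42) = -14.84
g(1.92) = -8.99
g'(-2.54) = -9.08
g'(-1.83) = -7.66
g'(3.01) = 2.02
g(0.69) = -7.28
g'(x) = 2*x - 4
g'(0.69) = -2.62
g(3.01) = -7.98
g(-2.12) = 7.97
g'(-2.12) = -8.24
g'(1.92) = -0.16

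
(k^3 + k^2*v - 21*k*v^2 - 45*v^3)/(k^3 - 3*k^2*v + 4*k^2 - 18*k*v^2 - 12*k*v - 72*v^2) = (-k^2 + 2*k*v + 15*v^2)/(-k^2 + 6*k*v - 4*k + 24*v)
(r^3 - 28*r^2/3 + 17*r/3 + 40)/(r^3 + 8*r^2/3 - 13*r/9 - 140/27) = 9*(r^2 - 11*r + 24)/(9*r^2 + 9*r - 28)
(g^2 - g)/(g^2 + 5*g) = (g - 1)/(g + 5)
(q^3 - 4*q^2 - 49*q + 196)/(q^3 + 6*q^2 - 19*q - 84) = (q - 7)/(q + 3)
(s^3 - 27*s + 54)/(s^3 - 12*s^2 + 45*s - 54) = (s + 6)/(s - 6)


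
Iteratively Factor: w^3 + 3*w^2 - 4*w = (w + 4)*(w^2 - w) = w*(w + 4)*(w - 1)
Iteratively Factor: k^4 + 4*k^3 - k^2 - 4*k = (k + 4)*(k^3 - k) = k*(k + 4)*(k^2 - 1) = k*(k + 1)*(k + 4)*(k - 1)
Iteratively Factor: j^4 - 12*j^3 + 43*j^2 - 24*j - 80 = (j + 1)*(j^3 - 13*j^2 + 56*j - 80) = (j - 5)*(j + 1)*(j^2 - 8*j + 16) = (j - 5)*(j - 4)*(j + 1)*(j - 4)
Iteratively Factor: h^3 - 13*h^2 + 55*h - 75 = (h - 3)*(h^2 - 10*h + 25) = (h - 5)*(h - 3)*(h - 5)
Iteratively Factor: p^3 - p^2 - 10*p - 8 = (p + 1)*(p^2 - 2*p - 8) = (p + 1)*(p + 2)*(p - 4)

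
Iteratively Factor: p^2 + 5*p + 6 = (p + 2)*(p + 3)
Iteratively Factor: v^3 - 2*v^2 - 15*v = (v - 5)*(v^2 + 3*v) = (v - 5)*(v + 3)*(v)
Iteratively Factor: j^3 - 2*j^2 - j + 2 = (j - 2)*(j^2 - 1) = (j - 2)*(j + 1)*(j - 1)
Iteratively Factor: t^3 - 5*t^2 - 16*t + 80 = (t - 4)*(t^2 - t - 20) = (t - 5)*(t - 4)*(t + 4)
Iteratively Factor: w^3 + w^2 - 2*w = (w)*(w^2 + w - 2) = w*(w - 1)*(w + 2)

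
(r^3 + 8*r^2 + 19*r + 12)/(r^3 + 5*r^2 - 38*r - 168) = (r^2 + 4*r + 3)/(r^2 + r - 42)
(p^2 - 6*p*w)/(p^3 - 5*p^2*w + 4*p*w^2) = (p - 6*w)/(p^2 - 5*p*w + 4*w^2)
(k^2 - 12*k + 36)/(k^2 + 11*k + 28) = (k^2 - 12*k + 36)/(k^2 + 11*k + 28)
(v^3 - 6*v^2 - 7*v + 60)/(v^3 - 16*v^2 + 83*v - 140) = (v + 3)/(v - 7)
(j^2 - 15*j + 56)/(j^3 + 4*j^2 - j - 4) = (j^2 - 15*j + 56)/(j^3 + 4*j^2 - j - 4)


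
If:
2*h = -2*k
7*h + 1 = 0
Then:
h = -1/7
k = 1/7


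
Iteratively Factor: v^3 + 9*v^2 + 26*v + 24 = (v + 3)*(v^2 + 6*v + 8) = (v + 2)*(v + 3)*(v + 4)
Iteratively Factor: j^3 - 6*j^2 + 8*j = (j - 4)*(j^2 - 2*j) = j*(j - 4)*(j - 2)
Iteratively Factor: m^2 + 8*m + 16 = (m + 4)*(m + 4)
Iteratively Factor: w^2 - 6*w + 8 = (w - 4)*(w - 2)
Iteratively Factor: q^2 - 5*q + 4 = (q - 1)*(q - 4)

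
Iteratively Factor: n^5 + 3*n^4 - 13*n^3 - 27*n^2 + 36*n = (n - 1)*(n^4 + 4*n^3 - 9*n^2 - 36*n) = n*(n - 1)*(n^3 + 4*n^2 - 9*n - 36) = n*(n - 1)*(n + 4)*(n^2 - 9) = n*(n - 1)*(n + 3)*(n + 4)*(n - 3)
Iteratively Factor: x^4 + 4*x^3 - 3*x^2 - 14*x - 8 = (x + 1)*(x^3 + 3*x^2 - 6*x - 8) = (x - 2)*(x + 1)*(x^2 + 5*x + 4) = (x - 2)*(x + 1)*(x + 4)*(x + 1)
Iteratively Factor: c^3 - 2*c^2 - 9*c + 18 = (c - 2)*(c^2 - 9) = (c - 2)*(c + 3)*(c - 3)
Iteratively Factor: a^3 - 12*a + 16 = (a - 2)*(a^2 + 2*a - 8) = (a - 2)^2*(a + 4)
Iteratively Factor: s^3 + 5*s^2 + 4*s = (s + 4)*(s^2 + s) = s*(s + 4)*(s + 1)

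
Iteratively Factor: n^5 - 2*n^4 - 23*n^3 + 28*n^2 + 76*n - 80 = (n - 1)*(n^4 - n^3 - 24*n^2 + 4*n + 80) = (n - 5)*(n - 1)*(n^3 + 4*n^2 - 4*n - 16) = (n - 5)*(n - 1)*(n + 2)*(n^2 + 2*n - 8) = (n - 5)*(n - 2)*(n - 1)*(n + 2)*(n + 4)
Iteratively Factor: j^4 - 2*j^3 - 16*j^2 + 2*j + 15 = (j - 5)*(j^3 + 3*j^2 - j - 3) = (j - 5)*(j + 3)*(j^2 - 1) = (j - 5)*(j - 1)*(j + 3)*(j + 1)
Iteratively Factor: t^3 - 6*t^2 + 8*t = (t)*(t^2 - 6*t + 8) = t*(t - 4)*(t - 2)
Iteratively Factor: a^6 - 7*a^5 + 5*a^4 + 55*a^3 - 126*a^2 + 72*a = (a - 1)*(a^5 - 6*a^4 - a^3 + 54*a^2 - 72*a) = (a - 4)*(a - 1)*(a^4 - 2*a^3 - 9*a^2 + 18*a) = (a - 4)*(a - 3)*(a - 1)*(a^3 + a^2 - 6*a) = a*(a - 4)*(a - 3)*(a - 1)*(a^2 + a - 6) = a*(a - 4)*(a - 3)*(a - 1)*(a + 3)*(a - 2)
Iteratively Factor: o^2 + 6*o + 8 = (o + 2)*(o + 4)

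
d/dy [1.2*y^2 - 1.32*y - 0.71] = 2.4*y - 1.32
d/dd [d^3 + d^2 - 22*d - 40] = 3*d^2 + 2*d - 22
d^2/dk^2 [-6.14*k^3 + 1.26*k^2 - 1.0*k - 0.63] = 2.52 - 36.84*k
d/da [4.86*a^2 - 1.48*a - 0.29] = 9.72*a - 1.48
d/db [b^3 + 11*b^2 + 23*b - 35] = 3*b^2 + 22*b + 23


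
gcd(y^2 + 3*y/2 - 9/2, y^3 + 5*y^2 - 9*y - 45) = y + 3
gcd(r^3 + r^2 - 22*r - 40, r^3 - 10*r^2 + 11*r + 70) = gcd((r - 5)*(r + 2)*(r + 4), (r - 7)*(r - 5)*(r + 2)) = r^2 - 3*r - 10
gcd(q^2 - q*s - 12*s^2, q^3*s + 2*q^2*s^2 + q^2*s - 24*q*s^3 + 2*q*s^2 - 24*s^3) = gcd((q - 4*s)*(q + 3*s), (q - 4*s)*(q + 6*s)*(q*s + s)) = q - 4*s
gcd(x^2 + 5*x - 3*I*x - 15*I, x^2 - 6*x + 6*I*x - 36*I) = 1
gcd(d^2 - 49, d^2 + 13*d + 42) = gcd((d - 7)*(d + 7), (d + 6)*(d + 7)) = d + 7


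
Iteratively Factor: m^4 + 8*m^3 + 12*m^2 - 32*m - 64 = (m - 2)*(m^3 + 10*m^2 + 32*m + 32) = (m - 2)*(m + 2)*(m^2 + 8*m + 16) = (m - 2)*(m + 2)*(m + 4)*(m + 4)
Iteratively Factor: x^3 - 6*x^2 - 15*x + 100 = (x - 5)*(x^2 - x - 20) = (x - 5)*(x + 4)*(x - 5)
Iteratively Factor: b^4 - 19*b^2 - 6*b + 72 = (b + 3)*(b^3 - 3*b^2 - 10*b + 24) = (b - 2)*(b + 3)*(b^2 - b - 12) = (b - 2)*(b + 3)^2*(b - 4)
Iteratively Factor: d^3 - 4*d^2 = (d)*(d^2 - 4*d) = d*(d - 4)*(d)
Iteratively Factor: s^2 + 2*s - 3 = (s - 1)*(s + 3)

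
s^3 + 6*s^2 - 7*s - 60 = (s - 3)*(s + 4)*(s + 5)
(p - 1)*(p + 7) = p^2 + 6*p - 7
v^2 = v^2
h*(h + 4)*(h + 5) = h^3 + 9*h^2 + 20*h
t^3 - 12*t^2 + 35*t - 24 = (t - 8)*(t - 3)*(t - 1)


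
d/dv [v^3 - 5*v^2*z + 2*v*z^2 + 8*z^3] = 3*v^2 - 10*v*z + 2*z^2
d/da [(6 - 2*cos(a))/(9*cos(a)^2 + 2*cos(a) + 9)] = 6*(-3*cos(a)^2 + 18*cos(a) + 5)*sin(a)/(-9*sin(a)^2 + 2*cos(a) + 18)^2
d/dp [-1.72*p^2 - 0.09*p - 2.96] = -3.44*p - 0.09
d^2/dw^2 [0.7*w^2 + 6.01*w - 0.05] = 1.40000000000000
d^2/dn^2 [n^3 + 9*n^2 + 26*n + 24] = 6*n + 18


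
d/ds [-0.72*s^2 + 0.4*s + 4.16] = 0.4 - 1.44*s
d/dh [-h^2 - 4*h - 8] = -2*h - 4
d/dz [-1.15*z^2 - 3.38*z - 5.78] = -2.3*z - 3.38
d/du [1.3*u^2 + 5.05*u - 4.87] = 2.6*u + 5.05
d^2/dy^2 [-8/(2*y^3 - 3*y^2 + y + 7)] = 16*(3*(2*y - 1)*(2*y^3 - 3*y^2 + y + 7) - (6*y^2 - 6*y + 1)^2)/(2*y^3 - 3*y^2 + y + 7)^3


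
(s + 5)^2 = s^2 + 10*s + 25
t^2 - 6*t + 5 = (t - 5)*(t - 1)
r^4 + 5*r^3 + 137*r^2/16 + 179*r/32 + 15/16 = (r + 1/4)*(r + 5/4)*(r + 3/2)*(r + 2)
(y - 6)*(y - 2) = y^2 - 8*y + 12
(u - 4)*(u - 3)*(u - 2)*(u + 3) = u^4 - 6*u^3 - u^2 + 54*u - 72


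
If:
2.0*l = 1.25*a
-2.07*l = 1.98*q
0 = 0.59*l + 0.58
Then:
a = -1.57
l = -0.98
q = 1.03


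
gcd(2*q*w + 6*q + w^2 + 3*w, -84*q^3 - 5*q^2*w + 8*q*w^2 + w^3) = 1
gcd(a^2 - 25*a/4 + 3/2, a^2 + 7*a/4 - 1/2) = a - 1/4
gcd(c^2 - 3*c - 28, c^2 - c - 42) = c - 7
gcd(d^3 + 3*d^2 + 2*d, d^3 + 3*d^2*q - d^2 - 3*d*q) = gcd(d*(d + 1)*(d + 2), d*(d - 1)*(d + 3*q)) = d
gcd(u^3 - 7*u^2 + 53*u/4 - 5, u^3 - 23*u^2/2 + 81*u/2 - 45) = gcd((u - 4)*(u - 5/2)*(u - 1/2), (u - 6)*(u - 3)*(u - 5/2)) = u - 5/2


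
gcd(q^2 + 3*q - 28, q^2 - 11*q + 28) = q - 4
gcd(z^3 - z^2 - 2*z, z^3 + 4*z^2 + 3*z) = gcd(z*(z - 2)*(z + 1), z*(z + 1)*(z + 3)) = z^2 + z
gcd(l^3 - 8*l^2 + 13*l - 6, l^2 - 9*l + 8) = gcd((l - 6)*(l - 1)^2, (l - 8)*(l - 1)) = l - 1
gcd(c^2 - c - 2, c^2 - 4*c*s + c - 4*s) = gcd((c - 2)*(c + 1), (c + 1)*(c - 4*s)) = c + 1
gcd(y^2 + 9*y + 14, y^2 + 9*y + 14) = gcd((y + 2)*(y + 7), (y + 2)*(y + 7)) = y^2 + 9*y + 14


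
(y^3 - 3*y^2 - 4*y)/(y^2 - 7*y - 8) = y*(y - 4)/(y - 8)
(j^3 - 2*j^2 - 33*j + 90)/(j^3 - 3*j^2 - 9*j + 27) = (j^2 + j - 30)/(j^2 - 9)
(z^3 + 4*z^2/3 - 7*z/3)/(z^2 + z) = (3*z^2 + 4*z - 7)/(3*(z + 1))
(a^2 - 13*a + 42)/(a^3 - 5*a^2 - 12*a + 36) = (a - 7)/(a^2 + a - 6)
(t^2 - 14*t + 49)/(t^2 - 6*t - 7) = (t - 7)/(t + 1)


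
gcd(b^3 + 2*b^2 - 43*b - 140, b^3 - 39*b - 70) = b^2 - 2*b - 35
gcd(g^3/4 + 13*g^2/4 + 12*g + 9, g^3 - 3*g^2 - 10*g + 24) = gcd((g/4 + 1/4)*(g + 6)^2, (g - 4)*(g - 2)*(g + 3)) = 1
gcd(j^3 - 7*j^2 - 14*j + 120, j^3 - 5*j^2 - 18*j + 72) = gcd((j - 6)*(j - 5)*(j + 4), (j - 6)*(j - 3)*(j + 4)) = j^2 - 2*j - 24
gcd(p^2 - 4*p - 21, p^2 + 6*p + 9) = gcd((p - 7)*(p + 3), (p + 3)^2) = p + 3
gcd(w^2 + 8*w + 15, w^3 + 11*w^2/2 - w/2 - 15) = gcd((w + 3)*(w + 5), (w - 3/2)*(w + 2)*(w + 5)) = w + 5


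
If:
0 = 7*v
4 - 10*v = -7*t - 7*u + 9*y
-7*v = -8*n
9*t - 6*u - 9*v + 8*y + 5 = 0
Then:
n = 0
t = -2*y/105 - 59/105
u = 137*y/105 - 1/105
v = 0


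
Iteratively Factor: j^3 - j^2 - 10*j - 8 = (j - 4)*(j^2 + 3*j + 2) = (j - 4)*(j + 1)*(j + 2)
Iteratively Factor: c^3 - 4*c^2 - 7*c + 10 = (c - 1)*(c^2 - 3*c - 10) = (c - 1)*(c + 2)*(c - 5)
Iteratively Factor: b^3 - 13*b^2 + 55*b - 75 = (b - 3)*(b^2 - 10*b + 25) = (b - 5)*(b - 3)*(b - 5)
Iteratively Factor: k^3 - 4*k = (k + 2)*(k^2 - 2*k) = (k - 2)*(k + 2)*(k)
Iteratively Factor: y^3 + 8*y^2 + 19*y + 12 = (y + 3)*(y^2 + 5*y + 4) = (y + 3)*(y + 4)*(y + 1)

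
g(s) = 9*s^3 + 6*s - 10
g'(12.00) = 3894.00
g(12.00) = 15614.00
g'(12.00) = 3894.00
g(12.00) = 15614.00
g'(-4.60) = 577.32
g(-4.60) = -913.62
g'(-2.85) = 225.31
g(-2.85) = -235.44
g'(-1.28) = 50.24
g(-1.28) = -36.55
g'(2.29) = 147.59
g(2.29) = 111.82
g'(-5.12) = 713.79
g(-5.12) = -1248.68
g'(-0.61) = 16.05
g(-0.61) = -15.70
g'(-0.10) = 6.27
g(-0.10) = -10.61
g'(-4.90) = 654.27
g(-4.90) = -1098.24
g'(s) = 27*s^2 + 6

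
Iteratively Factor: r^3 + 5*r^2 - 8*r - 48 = (r + 4)*(r^2 + r - 12) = (r - 3)*(r + 4)*(r + 4)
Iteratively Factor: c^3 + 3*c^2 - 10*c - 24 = (c + 2)*(c^2 + c - 12) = (c + 2)*(c + 4)*(c - 3)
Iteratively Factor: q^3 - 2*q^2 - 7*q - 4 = (q - 4)*(q^2 + 2*q + 1) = (q - 4)*(q + 1)*(q + 1)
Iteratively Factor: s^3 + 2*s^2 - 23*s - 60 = (s + 3)*(s^2 - s - 20) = (s + 3)*(s + 4)*(s - 5)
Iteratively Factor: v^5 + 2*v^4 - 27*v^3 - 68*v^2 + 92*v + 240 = (v + 4)*(v^4 - 2*v^3 - 19*v^2 + 8*v + 60) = (v - 5)*(v + 4)*(v^3 + 3*v^2 - 4*v - 12) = (v - 5)*(v + 3)*(v + 4)*(v^2 - 4) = (v - 5)*(v + 2)*(v + 3)*(v + 4)*(v - 2)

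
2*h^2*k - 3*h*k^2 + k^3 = k*(-2*h + k)*(-h + k)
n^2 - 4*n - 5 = (n - 5)*(n + 1)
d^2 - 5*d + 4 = (d - 4)*(d - 1)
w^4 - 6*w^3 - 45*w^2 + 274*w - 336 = (w - 8)*(w - 3)*(w - 2)*(w + 7)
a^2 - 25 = (a - 5)*(a + 5)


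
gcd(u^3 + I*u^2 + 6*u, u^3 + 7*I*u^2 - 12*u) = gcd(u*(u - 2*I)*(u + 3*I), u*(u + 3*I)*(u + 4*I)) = u^2 + 3*I*u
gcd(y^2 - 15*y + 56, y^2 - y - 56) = y - 8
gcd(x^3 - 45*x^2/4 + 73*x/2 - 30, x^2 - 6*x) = x - 6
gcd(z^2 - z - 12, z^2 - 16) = z - 4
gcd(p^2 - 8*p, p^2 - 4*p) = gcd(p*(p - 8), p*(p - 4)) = p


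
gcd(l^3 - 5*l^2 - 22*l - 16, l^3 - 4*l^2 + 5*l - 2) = 1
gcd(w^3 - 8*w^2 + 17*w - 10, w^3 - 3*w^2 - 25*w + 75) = w - 5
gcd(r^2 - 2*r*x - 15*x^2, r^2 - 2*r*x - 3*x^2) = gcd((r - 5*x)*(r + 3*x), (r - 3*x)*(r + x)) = 1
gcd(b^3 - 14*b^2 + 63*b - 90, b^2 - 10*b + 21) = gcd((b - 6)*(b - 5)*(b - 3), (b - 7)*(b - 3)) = b - 3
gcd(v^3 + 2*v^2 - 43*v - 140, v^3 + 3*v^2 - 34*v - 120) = v^2 + 9*v + 20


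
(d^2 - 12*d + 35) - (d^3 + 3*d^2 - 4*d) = -d^3 - 2*d^2 - 8*d + 35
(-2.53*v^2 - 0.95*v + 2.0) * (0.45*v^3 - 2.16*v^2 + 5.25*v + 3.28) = -1.1385*v^5 + 5.0373*v^4 - 10.3305*v^3 - 17.6059*v^2 + 7.384*v + 6.56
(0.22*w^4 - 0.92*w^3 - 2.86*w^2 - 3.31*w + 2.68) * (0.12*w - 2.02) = 0.0264*w^5 - 0.5548*w^4 + 1.5152*w^3 + 5.38*w^2 + 7.0078*w - 5.4136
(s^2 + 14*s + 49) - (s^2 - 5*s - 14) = 19*s + 63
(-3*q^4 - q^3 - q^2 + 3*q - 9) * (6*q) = -18*q^5 - 6*q^4 - 6*q^3 + 18*q^2 - 54*q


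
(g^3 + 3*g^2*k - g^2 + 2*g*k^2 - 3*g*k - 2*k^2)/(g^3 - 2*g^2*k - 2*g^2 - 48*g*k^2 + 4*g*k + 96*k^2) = (g^3 + 3*g^2*k - g^2 + 2*g*k^2 - 3*g*k - 2*k^2)/(g^3 - 2*g^2*k - 2*g^2 - 48*g*k^2 + 4*g*k + 96*k^2)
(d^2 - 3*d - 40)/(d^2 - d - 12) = (-d^2 + 3*d + 40)/(-d^2 + d + 12)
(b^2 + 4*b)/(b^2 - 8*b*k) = (b + 4)/(b - 8*k)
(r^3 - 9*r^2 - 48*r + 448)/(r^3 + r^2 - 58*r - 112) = (r - 8)/(r + 2)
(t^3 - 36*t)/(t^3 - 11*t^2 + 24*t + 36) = t*(t + 6)/(t^2 - 5*t - 6)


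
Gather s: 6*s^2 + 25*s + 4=6*s^2 + 25*s + 4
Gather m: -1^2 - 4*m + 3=2 - 4*m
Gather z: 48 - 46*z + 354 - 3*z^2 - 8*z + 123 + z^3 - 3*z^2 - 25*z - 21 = z^3 - 6*z^2 - 79*z + 504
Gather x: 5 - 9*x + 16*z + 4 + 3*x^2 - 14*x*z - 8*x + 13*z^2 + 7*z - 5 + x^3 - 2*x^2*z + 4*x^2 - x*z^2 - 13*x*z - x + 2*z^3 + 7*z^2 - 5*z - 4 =x^3 + x^2*(7 - 2*z) + x*(-z^2 - 27*z - 18) + 2*z^3 + 20*z^2 + 18*z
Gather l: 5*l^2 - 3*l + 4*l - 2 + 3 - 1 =5*l^2 + l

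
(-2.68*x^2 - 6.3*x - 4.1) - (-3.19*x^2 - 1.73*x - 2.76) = 0.51*x^2 - 4.57*x - 1.34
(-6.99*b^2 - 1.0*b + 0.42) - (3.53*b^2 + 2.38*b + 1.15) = -10.52*b^2 - 3.38*b - 0.73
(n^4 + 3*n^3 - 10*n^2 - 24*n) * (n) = n^5 + 3*n^4 - 10*n^3 - 24*n^2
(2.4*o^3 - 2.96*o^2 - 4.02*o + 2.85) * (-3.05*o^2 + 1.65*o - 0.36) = -7.32*o^5 + 12.988*o^4 + 6.513*o^3 - 14.2599*o^2 + 6.1497*o - 1.026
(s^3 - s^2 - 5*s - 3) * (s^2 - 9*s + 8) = s^5 - 10*s^4 + 12*s^3 + 34*s^2 - 13*s - 24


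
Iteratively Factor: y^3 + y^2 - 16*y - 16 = (y + 1)*(y^2 - 16) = (y - 4)*(y + 1)*(y + 4)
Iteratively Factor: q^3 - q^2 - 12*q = (q - 4)*(q^2 + 3*q) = q*(q - 4)*(q + 3)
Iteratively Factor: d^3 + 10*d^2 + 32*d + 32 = (d + 4)*(d^2 + 6*d + 8) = (d + 4)^2*(d + 2)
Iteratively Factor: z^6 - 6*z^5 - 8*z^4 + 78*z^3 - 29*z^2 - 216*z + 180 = (z - 5)*(z^5 - z^4 - 13*z^3 + 13*z^2 + 36*z - 36) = (z - 5)*(z - 2)*(z^4 + z^3 - 11*z^2 - 9*z + 18) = (z - 5)*(z - 2)*(z + 2)*(z^3 - z^2 - 9*z + 9) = (z - 5)*(z - 2)*(z - 1)*(z + 2)*(z^2 - 9) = (z - 5)*(z - 2)*(z - 1)*(z + 2)*(z + 3)*(z - 3)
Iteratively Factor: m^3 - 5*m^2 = (m)*(m^2 - 5*m) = m*(m - 5)*(m)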